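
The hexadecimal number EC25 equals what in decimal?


EC25 hex = 60453 decimal

60453


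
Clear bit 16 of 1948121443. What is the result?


1948121443 & ~(1 << 16) = 1948055907

1948055907


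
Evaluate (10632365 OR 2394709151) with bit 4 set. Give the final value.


Step 1: 10632365 | 2394709151 = 2394848447
Step 2: 2394848447 | (1 << 4) = 2394848447 | 16 = 2394848447

2394848447


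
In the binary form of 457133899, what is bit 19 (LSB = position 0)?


0b11011001111110100111101001011, position 19 = 1

1


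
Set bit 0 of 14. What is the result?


14 | (1 << 0) = 14 | 1 = 15

15


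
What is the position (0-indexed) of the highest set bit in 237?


0b11101101. Highest set bit at position 7

7


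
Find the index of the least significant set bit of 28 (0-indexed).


0b11100. Lowest set bit at position 2

2


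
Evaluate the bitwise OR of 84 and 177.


0b1010100 | 0b10110001 = 0b11110101 = 245

245


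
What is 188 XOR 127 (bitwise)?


0b10111100 ^ 0b1111111 = 0b11000011 = 195

195


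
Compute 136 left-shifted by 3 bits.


0b10001000 << 3 = 0b10001000000 = 1088

1088


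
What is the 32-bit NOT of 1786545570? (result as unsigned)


~0b1101010011111001000010110100010 = 0b10010101100000110111101001011101 = 2508421725 (32-bit unsigned)

2508421725


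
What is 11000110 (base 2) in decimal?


11000110 in decimal = 198

198


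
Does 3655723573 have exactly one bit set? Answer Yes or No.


0b11011001111001011110101000110101. Multiple bits set => No

No


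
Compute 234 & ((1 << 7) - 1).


234 & 127 = 106

106


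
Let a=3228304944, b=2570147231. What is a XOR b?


3228304944 ^ 2570147231 = 1499288495

1499288495


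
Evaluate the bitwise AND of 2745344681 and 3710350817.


0b10100011101000101010001010101001 & 0b11011101001001110111010111100001 = 0b10000001001000100010000010100001 = 2166497441

2166497441


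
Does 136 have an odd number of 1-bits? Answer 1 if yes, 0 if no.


0b10001000 has 2 ones => parity 0

0


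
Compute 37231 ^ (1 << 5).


37231 ^ (1 << 5) = 37231 ^ 32 = 37199

37199


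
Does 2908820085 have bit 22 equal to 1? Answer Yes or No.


0b10101101011000010001001001110101, bit 22 = 1. Yes

Yes


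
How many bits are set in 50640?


0b1100010111010000 has 7 set bits

7


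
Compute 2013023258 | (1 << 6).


2013023258 | (1 << 6) = 2013023258 | 64 = 2013023322

2013023322


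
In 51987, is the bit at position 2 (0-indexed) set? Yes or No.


0b1100101100010011, bit 2 = 0. No

No


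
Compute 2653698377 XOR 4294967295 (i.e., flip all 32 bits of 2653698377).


2653698377 ^ 4294967295 = 1641268918

1641268918


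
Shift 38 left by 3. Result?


0b100110 << 3 = 0b100110000 = 304

304


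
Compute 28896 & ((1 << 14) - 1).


28896 & 16383 = 12512

12512


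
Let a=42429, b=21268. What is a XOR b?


42429 ^ 21268 = 63145

63145


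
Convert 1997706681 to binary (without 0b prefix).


1997706681 = 1110111000100101001010110111001 in binary

1110111000100101001010110111001


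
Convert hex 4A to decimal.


4A hex = 74 decimal

74


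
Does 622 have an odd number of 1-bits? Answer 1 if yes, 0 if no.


0b1001101110 has 6 ones => parity 0

0


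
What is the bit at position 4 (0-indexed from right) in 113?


0b1110001, position 4 = 1

1


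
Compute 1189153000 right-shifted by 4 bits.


0b1000110111000010000100011101000 >> 4 = 0b100011011100001000010001110 = 74322062

74322062


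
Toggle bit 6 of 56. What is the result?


56 ^ (1 << 6) = 56 ^ 64 = 120

120


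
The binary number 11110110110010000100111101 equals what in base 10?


11110110110010000100111101 in decimal = 64692541

64692541


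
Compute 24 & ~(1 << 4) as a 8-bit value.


24 & ~(1 << 4) = 8

8


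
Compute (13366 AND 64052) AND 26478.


Step 1: 13366 & 64052 = 12340
Step 2: 12340 & 26478 = 8228

8228


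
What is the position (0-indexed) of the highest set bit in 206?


0b11001110. Highest set bit at position 7

7


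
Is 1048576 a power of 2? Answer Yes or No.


0b100000000000000000000. Only one bit set => Yes

Yes


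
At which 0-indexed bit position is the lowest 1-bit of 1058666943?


0b111111000110011111100110111111. Lowest set bit at position 0

0


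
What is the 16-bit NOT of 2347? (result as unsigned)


~0b100100101011 = 0b1111011011010100 = 63188 (16-bit unsigned)

63188


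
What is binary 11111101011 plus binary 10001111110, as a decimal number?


11111101011 + 10001111110 = 110001101001 = 3177

3177


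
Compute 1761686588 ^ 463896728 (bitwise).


0b1101001000000010011010000111100 ^ 0b11011101001101000000010011000 = 0b1110010101001111011010010100100 = 1923593380

1923593380


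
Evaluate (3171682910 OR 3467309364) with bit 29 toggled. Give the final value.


Step 1: 3171682910 | 3467309364 = 4289657726
Step 2: 4289657726 ^ (1 << 29) = 4289657726 ^ 536870912 = 3752786814

3752786814


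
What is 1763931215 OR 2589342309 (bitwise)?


0b1101001001000110111010001001111 | 0b10011010010101100011101001100101 = 0b11111011011101110111111001101111 = 4218912367

4218912367


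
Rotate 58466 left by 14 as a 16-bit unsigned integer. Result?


Rotate 0b1110010001100010 left by 14 (16-bit) = 0b1011100100011000 = 47384

47384


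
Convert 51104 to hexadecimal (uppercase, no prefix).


51104 = C7A0 hex

C7A0


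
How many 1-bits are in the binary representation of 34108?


0b1000010100111100 has 7 set bits

7


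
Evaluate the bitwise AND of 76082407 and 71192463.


0b100100010001110110011100111 & 0b100001111100100111110001111 = 0b100000010000100110010000111 = 67652743

67652743


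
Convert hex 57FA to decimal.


57FA hex = 22522 decimal

22522


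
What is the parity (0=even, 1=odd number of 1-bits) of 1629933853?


0b1100001001001101101000100011101 has 14 ones => parity 0

0


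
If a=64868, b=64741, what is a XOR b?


64868 ^ 64741 = 385

385


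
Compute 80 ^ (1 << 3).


80 ^ (1 << 3) = 80 ^ 8 = 88

88


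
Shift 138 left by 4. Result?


0b10001010 << 4 = 0b100010100000 = 2208

2208


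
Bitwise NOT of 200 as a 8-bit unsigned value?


~0b11001000 = 0b110111 = 55 (8-bit unsigned)

55


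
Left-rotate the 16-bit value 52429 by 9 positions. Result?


Rotate 0b1100110011001101 left by 9 (16-bit) = 0b1001101110011001 = 39833

39833


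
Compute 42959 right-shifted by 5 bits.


0b1010011111001111 >> 5 = 0b10100111110 = 1342

1342


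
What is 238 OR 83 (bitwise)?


0b11101110 | 0b1010011 = 0b11111111 = 255

255


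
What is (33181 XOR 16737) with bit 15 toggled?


Step 1: 33181 ^ 16737 = 49404
Step 2: 49404 ^ (1 << 15) = 49404 ^ 32768 = 16636

16636


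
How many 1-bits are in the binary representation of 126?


0b1111110 has 6 set bits

6


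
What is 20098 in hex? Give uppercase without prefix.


20098 = 4E82 hex

4E82


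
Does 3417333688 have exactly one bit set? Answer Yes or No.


0b11001011101100000101111110111000. Multiple bits set => No

No


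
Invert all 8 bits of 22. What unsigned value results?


22 ^ 255 = 233

233


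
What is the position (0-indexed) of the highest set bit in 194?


0b11000010. Highest set bit at position 7

7


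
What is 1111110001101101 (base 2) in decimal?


1111110001101101 in decimal = 64621

64621


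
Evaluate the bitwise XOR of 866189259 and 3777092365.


0b110011101000001111111111001011 ^ 0b11100001001000011101101100001101 = 0b11010010100000010010010011000110 = 3531678918

3531678918


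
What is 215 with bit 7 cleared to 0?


215 & ~(1 << 7) = 87

87


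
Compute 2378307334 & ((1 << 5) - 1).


2378307334 & 31 = 6

6


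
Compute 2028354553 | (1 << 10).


2028354553 | (1 << 10) = 2028354553 | 1024 = 2028355577

2028355577


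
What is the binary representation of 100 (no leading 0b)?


100 = 1100100 in binary

1100100


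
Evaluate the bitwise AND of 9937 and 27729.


0b10011011010001 & 0b110110001010001 = 0b10010001010001 = 9297

9297


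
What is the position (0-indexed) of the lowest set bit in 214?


0b11010110. Lowest set bit at position 1

1


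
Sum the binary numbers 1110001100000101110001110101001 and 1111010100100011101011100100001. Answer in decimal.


1110001100000101110001110101001 + 1111010100100011101011100100001 = 11101100000101001011101011001010 = 3960781514

3960781514


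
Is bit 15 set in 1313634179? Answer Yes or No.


0b1001110010011000111011110000011, bit 15 = 0. No

No


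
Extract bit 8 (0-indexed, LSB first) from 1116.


0b10001011100, position 8 = 0

0


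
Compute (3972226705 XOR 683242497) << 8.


Step 1: 3972226705 ^ 683242497 = 3296340624
Step 2: 3296340624 << 8 = 843863199744

843863199744


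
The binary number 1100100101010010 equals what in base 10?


1100100101010010 in decimal = 51538

51538


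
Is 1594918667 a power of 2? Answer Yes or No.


0b1011111000100001000011100001011. Multiple bits set => No

No


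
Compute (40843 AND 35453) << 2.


Step 1: 40843 & 35453 = 35337
Step 2: 35337 << 2 = 141348

141348


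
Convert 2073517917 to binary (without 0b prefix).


2073517917 = 1111011100101110101111101011101 in binary

1111011100101110101111101011101


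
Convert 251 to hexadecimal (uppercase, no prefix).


251 = FB hex

FB


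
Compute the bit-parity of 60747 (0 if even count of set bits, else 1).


0b1110110101001011 has 10 ones => parity 0

0


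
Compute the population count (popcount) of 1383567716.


0b1010010011101111001000101100100 has 15 set bits

15


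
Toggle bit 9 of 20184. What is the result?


20184 ^ (1 << 9) = 20184 ^ 512 = 19672

19672


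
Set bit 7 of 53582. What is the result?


53582 | (1 << 7) = 53582 | 128 = 53710

53710


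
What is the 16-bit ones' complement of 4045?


4045 ^ 65535 = 61490

61490


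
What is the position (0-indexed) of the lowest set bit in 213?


0b11010101. Lowest set bit at position 0

0


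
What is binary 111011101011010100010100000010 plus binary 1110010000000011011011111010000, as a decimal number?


111011101011010100010100000010 + 1110010000000011011011111010000 = 10101101101011101111110011010010 = 2913926354

2913926354


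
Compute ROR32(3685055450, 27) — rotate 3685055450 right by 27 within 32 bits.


Rotate 0b11011011101001010111101111011010 right by 27 (32-bit) = 0b1110100101011110111101101011011 = 1957657435

1957657435


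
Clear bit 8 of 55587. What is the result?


55587 & ~(1 << 8) = 55331

55331


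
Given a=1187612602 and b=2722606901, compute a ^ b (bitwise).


1187612602 ^ 2722606901 = 3834521743

3834521743


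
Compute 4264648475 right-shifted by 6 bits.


0b11111110001100010101111100011011 >> 6 = 0b11111110001100010101111100 = 66635132

66635132


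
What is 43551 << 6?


0b1010101000011111 << 6 = 0b1010101000011111000000 = 2787264

2787264


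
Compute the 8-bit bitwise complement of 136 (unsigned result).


~0b10001000 = 0b1110111 = 119 (8-bit unsigned)

119


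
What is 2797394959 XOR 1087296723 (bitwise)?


0b10100110101111001101110000001111 ^ 0b1000000110011101101010011010011 = 0b11100110011100100000100011011100 = 3866233052

3866233052


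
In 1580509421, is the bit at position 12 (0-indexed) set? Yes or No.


0b1011110001101001010100011101101, bit 12 = 0. No

No


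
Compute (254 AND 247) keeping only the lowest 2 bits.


Step 1: 254 & 247 = 246
Step 2: 246 & 3 = 2

2


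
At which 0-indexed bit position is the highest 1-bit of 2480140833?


0b10010011110100111111001000100001. Highest set bit at position 31

31


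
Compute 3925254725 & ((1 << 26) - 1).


3925254725 & 67108863 = 32940613

32940613


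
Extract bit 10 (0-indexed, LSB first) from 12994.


0b11001011000010, position 10 = 0

0


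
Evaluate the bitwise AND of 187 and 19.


0b10111011 & 0b10011 = 0b10011 = 19

19


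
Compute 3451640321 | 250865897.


0b11001101101110111101101000000001 | 0b1110111100111110100011101001 = 0b11001111111110111111101011101001 = 3489397481

3489397481


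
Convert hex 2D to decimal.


2D hex = 45 decimal

45


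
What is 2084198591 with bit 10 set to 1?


2084198591 | (1 << 10) = 2084198591 | 1024 = 2084199615

2084199615


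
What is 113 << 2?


0b1110001 << 2 = 0b111000100 = 452

452


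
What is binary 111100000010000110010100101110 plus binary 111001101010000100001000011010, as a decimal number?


111100000010000110010100101110 + 111001101010000100001000011010 = 1110101101100001010011101001000 = 1974511432

1974511432


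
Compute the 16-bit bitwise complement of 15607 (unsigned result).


~0b11110011110111 = 0b1100001100001000 = 49928 (16-bit unsigned)

49928


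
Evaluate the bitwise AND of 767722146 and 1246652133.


0b101101110000101000001010100010 & 0b1001010010011100110011011100101 = 0b1000010000100000001010100000 = 138543776

138543776


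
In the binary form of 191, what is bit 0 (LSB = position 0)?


0b10111111, position 0 = 1

1


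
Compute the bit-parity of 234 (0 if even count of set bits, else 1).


0b11101010 has 5 ones => parity 1

1


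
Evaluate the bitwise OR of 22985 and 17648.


0b101100111001001 | 0b100010011110000 = 0b101110111111001 = 24057

24057


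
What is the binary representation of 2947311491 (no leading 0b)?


2947311491 = 10101111101011000110011110000011 in binary

10101111101011000110011110000011


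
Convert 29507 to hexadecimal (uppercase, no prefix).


29507 = 7343 hex

7343


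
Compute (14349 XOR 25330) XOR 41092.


Step 1: 14349 ^ 25330 = 23295
Step 2: 23295 ^ 41092 = 64123

64123


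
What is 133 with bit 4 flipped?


133 ^ (1 << 4) = 133 ^ 16 = 149

149


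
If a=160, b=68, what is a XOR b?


160 ^ 68 = 228

228


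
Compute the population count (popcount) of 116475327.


0b110111100010100010110111111 has 17 set bits

17


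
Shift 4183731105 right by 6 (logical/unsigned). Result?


0b11111001010111101010101110100001 >> 6 = 0b11111001010111101010101110 = 65370798

65370798


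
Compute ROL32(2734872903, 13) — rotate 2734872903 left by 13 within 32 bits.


Rotate 0b10100011000000101101100101000111 left by 13 (32-bit) = 0b1011011001010001111010001100000 = 1529410656

1529410656


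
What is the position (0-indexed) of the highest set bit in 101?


0b1100101. Highest set bit at position 6

6


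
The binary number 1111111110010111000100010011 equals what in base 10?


1111111110010111000100010011 in decimal = 268005651

268005651


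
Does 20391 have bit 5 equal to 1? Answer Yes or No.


0b100111110100111, bit 5 = 1. Yes

Yes


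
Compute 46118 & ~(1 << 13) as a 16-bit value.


46118 & ~(1 << 13) = 37926

37926


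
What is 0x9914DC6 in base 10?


9914DC6 hex = 160517574 decimal

160517574


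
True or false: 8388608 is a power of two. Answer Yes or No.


0b100000000000000000000000. Only one bit set => Yes

Yes


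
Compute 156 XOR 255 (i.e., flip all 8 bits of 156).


156 ^ 255 = 99

99


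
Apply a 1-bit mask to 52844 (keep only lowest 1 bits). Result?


52844 & 1 = 0

0


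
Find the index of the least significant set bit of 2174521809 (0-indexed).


0b10000001100111001001000111010001. Lowest set bit at position 0

0


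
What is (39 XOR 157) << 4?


Step 1: 39 ^ 157 = 186
Step 2: 186 << 4 = 2976

2976


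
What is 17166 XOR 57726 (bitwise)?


0b100001100001110 ^ 0b1110000101111110 = 0b1010001001110000 = 41584

41584


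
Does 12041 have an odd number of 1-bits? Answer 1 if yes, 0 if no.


0b10111100001001 has 7 ones => parity 1

1


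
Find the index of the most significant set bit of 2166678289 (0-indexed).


0b10000001001001001110001100010001. Highest set bit at position 31

31


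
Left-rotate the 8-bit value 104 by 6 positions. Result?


Rotate 0b1101000 left by 6 (8-bit) = 0b11010 = 26

26


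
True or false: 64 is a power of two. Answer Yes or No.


0b1000000. Only one bit set => Yes

Yes


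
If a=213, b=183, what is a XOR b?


213 ^ 183 = 98

98


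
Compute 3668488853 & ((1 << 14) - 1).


3668488853 & 16383 = 12949

12949


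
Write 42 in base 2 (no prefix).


42 = 101010 in binary

101010


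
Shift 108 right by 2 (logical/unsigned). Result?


0b1101100 >> 2 = 0b11011 = 27

27


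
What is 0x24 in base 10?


24 hex = 36 decimal

36


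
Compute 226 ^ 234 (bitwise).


0b11100010 ^ 0b11101010 = 0b1000 = 8

8


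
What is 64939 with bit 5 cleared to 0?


64939 & ~(1 << 5) = 64907

64907


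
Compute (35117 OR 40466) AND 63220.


Step 1: 35117 | 40466 = 40767
Step 2: 40767 & 63220 = 38452

38452


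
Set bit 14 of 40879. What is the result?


40879 | (1 << 14) = 40879 | 16384 = 57263

57263


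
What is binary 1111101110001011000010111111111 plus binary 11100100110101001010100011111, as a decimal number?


1111101110001011000010111111111 + 11100100110101001010100011111 = 10011010011000000001101100011110 = 2589989662

2589989662


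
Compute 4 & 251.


0b100 & 0b11111011 = 0b0 = 0

0


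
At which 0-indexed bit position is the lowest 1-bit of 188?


0b10111100. Lowest set bit at position 2

2


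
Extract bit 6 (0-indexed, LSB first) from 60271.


0b1110101101101111, position 6 = 1

1


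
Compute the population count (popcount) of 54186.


0b1101001110101010 has 9 set bits

9


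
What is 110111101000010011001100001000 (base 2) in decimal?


110111101000010011001100001000 in decimal = 933311240

933311240


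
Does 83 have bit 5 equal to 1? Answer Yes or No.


0b1010011, bit 5 = 0. No

No


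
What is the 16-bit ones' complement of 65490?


65490 ^ 65535 = 45

45


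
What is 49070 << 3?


0b1011111110101110 << 3 = 0b1011111110101110000 = 392560

392560


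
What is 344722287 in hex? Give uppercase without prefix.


344722287 = 148C0B6F hex

148C0B6F


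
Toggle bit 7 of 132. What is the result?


132 ^ (1 << 7) = 132 ^ 128 = 4

4


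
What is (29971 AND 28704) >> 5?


Step 1: 29971 & 28704 = 28672
Step 2: 28672 >> 5 = 896

896


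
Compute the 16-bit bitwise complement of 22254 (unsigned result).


~0b101011011101110 = 0b1010100100010001 = 43281 (16-bit unsigned)

43281


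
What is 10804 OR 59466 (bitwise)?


0b10101000110100 | 0b1110100001001010 = 0b1110101001111110 = 60030

60030


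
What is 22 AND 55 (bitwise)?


0b10110 & 0b110111 = 0b10110 = 22

22


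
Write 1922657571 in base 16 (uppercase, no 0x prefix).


1922657571 = 72996D23 hex

72996D23


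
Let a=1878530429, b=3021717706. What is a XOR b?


1878530429 ^ 3021717706 = 3689142711

3689142711


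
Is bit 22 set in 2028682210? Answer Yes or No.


0b1111000111010110011101111100010, bit 22 = 1. Yes

Yes


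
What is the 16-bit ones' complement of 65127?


65127 ^ 65535 = 408

408


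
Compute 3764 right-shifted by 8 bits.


0b111010110100 >> 8 = 0b1110 = 14

14


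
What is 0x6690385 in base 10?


6690385 hex = 107545477 decimal

107545477


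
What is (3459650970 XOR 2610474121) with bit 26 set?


Step 1: 3459650970 ^ 2610474121 = 1437514003
Step 2: 1437514003 | (1 << 26) = 1437514003 | 67108864 = 1437514003

1437514003


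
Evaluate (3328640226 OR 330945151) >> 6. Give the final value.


Step 1: 3328640226 | 330945151 = 3623868159
Step 2: 3623868159 >> 6 = 56622939

56622939


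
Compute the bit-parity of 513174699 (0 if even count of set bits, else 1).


0b11110100101100110110010101011 has 17 ones => parity 1

1


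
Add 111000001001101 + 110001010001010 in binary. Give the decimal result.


111000001001101 + 110001010001010 = 1101001011010111 = 53975

53975


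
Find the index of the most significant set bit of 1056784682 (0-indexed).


0b111110111111010100000100101010. Highest set bit at position 29

29


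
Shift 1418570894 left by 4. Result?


0b1010100100011011010110010001110 << 4 = 0b10101001000110110101100100011100000 = 22697134304

22697134304


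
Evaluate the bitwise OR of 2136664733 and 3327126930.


0b1111111010110101110101010011101 | 0b11000110010011111110110110010010 = 0b11111111010111111110111110011111 = 4284477343

4284477343


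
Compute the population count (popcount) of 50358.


0b1100010010110110 has 8 set bits

8


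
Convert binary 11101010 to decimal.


11101010 in decimal = 234

234


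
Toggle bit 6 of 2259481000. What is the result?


2259481000 ^ (1 << 6) = 2259481000 ^ 64 = 2259481064

2259481064


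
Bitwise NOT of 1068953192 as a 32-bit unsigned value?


~0b111111101101101110111001101000 = 0b11000000010010010001000110010111 = 3226014103 (32-bit unsigned)

3226014103


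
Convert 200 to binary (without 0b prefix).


200 = 11001000 in binary

11001000


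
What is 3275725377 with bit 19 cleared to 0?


3275725377 & ~(1 << 19) = 3275201089

3275201089


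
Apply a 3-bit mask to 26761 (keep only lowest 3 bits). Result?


26761 & 7 = 1

1


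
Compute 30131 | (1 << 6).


30131 | (1 << 6) = 30131 | 64 = 30195

30195


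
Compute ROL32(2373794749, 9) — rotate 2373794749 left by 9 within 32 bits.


Rotate 0b10001101011111010011101110111101 left by 9 (32-bit) = 0b11111010011101110111101100011010 = 4202134298

4202134298


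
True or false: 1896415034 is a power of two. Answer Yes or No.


0b1110001000010001111111100111010. Multiple bits set => No

No


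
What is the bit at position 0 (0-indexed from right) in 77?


0b1001101, position 0 = 1

1


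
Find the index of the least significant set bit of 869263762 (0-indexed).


0b110011110011111110100110010010. Lowest set bit at position 1

1


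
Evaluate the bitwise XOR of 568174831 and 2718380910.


0b100001110111011010100011101111 ^ 0b10100010000001110011001101101110 = 0b10000011110110101001101110000001 = 2212141953

2212141953


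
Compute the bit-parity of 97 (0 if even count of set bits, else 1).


0b1100001 has 3 ones => parity 1

1


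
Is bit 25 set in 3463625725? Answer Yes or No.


0b11001110011100101011101111111101, bit 25 = 1. Yes

Yes


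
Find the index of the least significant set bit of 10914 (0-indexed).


0b10101010100010. Lowest set bit at position 1

1


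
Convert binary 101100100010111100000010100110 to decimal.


101100100010111100000010100110 in decimal = 747356326

747356326


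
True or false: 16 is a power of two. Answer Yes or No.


0b10000. Only one bit set => Yes

Yes


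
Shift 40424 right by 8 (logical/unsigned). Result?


0b1001110111101000 >> 8 = 0b10011101 = 157

157


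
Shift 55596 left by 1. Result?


0b1101100100101100 << 1 = 0b11011001001011000 = 111192

111192


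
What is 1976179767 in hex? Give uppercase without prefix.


1976179767 = 75CA1C37 hex

75CA1C37


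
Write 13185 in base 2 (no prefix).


13185 = 11001110000001 in binary

11001110000001


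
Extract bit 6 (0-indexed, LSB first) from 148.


0b10010100, position 6 = 0

0


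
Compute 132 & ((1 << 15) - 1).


132 & 32767 = 132

132


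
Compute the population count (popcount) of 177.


0b10110001 has 4 set bits

4


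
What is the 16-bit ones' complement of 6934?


6934 ^ 65535 = 58601

58601


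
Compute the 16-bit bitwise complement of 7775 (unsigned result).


~0b1111001011111 = 0b1110000110100000 = 57760 (16-bit unsigned)

57760


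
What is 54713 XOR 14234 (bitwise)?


0b1101010110111001 ^ 0b11011110011010 = 0b1110001000100011 = 57891

57891


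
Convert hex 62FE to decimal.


62FE hex = 25342 decimal

25342


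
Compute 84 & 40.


0b1010100 & 0b101000 = 0b0 = 0

0


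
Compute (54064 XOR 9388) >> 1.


Step 1: 54064 ^ 9388 = 63388
Step 2: 63388 >> 1 = 31694

31694


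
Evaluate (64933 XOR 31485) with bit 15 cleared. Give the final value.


Step 1: 64933 ^ 31485 = 34648
Step 2: 34648 & ~(1 << 15) = 1880

1880


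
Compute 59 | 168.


0b111011 | 0b10101000 = 0b10111011 = 187

187


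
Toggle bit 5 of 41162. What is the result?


41162 ^ (1 << 5) = 41162 ^ 32 = 41194

41194


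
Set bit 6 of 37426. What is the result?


37426 | (1 << 6) = 37426 | 64 = 37490

37490


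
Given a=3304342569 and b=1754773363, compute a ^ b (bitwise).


3304342569 ^ 1754773363 = 2892231514

2892231514


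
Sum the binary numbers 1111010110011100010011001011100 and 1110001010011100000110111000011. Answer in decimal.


1111010110011100010011001011100 + 1110001010011100000110111000011 = 11101100000111000011010000011111 = 3961271327

3961271327


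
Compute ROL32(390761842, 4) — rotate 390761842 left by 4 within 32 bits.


Rotate 0b10111010010101000110101110010 left by 4 (32-bit) = 0b1110100101010001101011100100001 = 1957222177

1957222177


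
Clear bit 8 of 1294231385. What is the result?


1294231385 & ~(1 << 8) = 1294231129

1294231129


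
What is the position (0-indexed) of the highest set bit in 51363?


0b1100100010100011. Highest set bit at position 15

15


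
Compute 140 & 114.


0b10001100 & 0b1110010 = 0b0 = 0

0


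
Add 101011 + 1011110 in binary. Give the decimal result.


101011 + 1011110 = 10001001 = 137

137


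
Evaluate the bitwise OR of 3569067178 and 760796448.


0b11010100101110111010010010101010 | 0b101101010110001101010100100000 = 0b11111101111110111111010110101010 = 4261148074

4261148074


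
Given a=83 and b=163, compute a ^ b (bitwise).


83 ^ 163 = 240

240


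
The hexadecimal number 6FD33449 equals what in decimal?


6FD33449 hex = 1876112457 decimal

1876112457


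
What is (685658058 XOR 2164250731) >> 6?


Step 1: 685658058 ^ 2164250731 = 2820773793
Step 2: 2820773793 >> 6 = 44074590

44074590


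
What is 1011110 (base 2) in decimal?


1011110 in decimal = 94

94


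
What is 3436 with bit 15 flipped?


3436 ^ (1 << 15) = 3436 ^ 32768 = 36204

36204


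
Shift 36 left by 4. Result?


0b100100 << 4 = 0b1001000000 = 576

576


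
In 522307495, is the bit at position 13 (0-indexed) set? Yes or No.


0b11111001000011100011110100111, bit 13 = 0. No

No


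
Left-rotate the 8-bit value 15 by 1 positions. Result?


Rotate 0b1111 left by 1 (8-bit) = 0b11110 = 30

30


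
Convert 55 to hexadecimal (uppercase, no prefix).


55 = 37 hex

37


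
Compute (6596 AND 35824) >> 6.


Step 1: 6596 & 35824 = 2496
Step 2: 2496 >> 6 = 39

39


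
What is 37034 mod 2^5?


37034 & 31 = 10

10


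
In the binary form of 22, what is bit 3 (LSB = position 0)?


0b10110, position 3 = 0

0


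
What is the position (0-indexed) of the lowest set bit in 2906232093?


0b10101101001110011001010100011101. Lowest set bit at position 0

0


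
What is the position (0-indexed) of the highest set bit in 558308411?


0b100001010001110001110000111011. Highest set bit at position 29

29


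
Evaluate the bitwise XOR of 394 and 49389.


0b110001010 ^ 0b1100000011101101 = 0b1100000101100111 = 49511

49511


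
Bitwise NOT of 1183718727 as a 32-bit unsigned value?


~0b1000110100011100001110101000111 = 0b10111001011100011110001010111000 = 3111248568 (32-bit unsigned)

3111248568


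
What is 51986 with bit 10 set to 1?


51986 | (1 << 10) = 51986 | 1024 = 53010

53010


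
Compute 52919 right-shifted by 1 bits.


0b1100111010110111 >> 1 = 0b110011101011011 = 26459

26459


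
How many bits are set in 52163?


0b1100101111000011 has 9 set bits

9


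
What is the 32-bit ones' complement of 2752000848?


2752000848 ^ 4294967295 = 1542966447

1542966447


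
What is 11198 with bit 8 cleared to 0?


11198 & ~(1 << 8) = 10942

10942


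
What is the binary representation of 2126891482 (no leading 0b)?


2126891482 = 1111110110001011100100111011010 in binary

1111110110001011100100111011010


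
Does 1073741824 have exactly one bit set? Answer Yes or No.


0b1000000000000000000000000000000. Only one bit set => Yes

Yes


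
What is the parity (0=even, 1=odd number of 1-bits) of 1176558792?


0b1000110001000001101110011001000 has 12 ones => parity 0

0


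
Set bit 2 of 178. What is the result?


178 | (1 << 2) = 178 | 4 = 182

182


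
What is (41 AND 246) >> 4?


Step 1: 41 & 246 = 32
Step 2: 32 >> 4 = 2

2


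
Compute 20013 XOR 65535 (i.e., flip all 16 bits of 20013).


20013 ^ 65535 = 45522

45522


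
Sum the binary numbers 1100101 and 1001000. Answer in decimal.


1100101 + 1001000 = 10101101 = 173

173


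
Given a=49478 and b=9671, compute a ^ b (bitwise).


49478 ^ 9671 = 58497

58497


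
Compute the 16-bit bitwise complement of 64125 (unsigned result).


~0b1111101001111101 = 0b10110000010 = 1410 (16-bit unsigned)

1410


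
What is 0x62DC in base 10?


62DC hex = 25308 decimal

25308


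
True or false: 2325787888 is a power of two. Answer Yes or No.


0b10001010101000001011010011110000. Multiple bits set => No

No


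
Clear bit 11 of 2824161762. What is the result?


2824161762 & ~(1 << 11) = 2824159714

2824159714


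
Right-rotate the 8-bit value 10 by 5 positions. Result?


Rotate 0b1010 right by 5 (8-bit) = 0b1010000 = 80

80


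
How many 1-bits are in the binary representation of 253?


0b11111101 has 7 set bits

7


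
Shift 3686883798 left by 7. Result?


0b11011011110000010110000111010110 << 7 = 0b110110111100000101100001110101100000000 = 471921126144

471921126144


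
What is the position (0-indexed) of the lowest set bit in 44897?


0b1010111101100001. Lowest set bit at position 0

0


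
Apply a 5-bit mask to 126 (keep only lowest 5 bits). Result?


126 & 31 = 30

30


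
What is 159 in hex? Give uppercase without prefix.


159 = 9F hex

9F


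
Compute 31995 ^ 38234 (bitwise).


0b111110011111011 ^ 0b1001010101011010 = 0b1110100110100001 = 59809

59809


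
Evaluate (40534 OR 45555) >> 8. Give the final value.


Step 1: 40534 | 45555 = 49143
Step 2: 49143 >> 8 = 191

191


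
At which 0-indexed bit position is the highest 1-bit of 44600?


0b1010111000111000. Highest set bit at position 15

15


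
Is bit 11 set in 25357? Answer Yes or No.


0b110001100001101, bit 11 = 0. No

No


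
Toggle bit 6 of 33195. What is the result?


33195 ^ (1 << 6) = 33195 ^ 64 = 33259

33259


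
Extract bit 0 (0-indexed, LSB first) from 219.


0b11011011, position 0 = 1

1


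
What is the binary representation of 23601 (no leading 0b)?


23601 = 101110000110001 in binary

101110000110001


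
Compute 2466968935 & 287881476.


0b10010011000010101111010101100111 & 0b10001001010001011100100000100 = 0b10001000010001011000100000100 = 285782276

285782276


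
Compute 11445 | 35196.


0b10110010110101 | 0b1000100101111100 = 0b1010110111111101 = 44541

44541


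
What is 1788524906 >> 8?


0b1101010100110101011100101101010 >> 8 = 0b11010101001101010111001 = 6986425

6986425


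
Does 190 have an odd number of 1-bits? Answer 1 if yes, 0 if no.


0b10111110 has 6 ones => parity 0

0


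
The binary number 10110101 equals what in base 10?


10110101 in decimal = 181

181


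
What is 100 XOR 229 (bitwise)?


0b1100100 ^ 0b11100101 = 0b10000001 = 129

129


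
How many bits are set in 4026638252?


0b11110000000000011001111110101100 has 15 set bits

15


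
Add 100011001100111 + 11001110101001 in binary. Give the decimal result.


100011001100111 + 11001110101001 = 111101000010000 = 31248

31248


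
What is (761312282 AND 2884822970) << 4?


Step 1: 761312282 & 2884822970 = 694199322
Step 2: 694199322 << 4 = 11107189152

11107189152


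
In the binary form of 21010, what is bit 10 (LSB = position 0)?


0b101001000010010, position 10 = 0

0


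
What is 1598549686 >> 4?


0b1011111010001111110111010110110 >> 4 = 0b101111101000111111011101011 = 99909355

99909355


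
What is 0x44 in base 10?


44 hex = 68 decimal

68


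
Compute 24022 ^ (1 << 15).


24022 ^ (1 << 15) = 24022 ^ 32768 = 56790

56790


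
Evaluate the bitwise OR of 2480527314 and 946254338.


0b10010011110110011101011111010010 | 0b111000011001101011001000000010 = 0b10111011111111111111011111010010 = 3154114514

3154114514


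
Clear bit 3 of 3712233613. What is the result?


3712233613 & ~(1 << 3) = 3712233605

3712233605


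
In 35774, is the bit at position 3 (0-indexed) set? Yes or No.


0b1000101110111110, bit 3 = 1. Yes

Yes


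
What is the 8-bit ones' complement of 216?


216 ^ 255 = 39

39


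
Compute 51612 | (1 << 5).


51612 | (1 << 5) = 51612 | 32 = 51644

51644


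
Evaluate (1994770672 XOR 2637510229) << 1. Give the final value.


Step 1: 1994770672 ^ 2637510229 = 3956342437
Step 2: 3956342437 << 1 = 7912684874

7912684874


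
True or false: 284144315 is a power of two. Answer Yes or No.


0b10000111011111011001010111011. Multiple bits set => No

No


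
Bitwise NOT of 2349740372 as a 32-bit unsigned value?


~0b10001100000011100011000101010100 = 0b1110011111100011100111010101011 = 1945226923 (32-bit unsigned)

1945226923


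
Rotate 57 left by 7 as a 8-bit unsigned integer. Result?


Rotate 0b111001 left by 7 (8-bit) = 0b10011100 = 156

156


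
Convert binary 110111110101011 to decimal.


110111110101011 in decimal = 28587

28587


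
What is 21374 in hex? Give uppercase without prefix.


21374 = 537E hex

537E


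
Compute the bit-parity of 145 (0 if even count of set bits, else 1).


0b10010001 has 3 ones => parity 1

1


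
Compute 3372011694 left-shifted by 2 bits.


0b11001000111111001101000010101110 << 2 = 0b1100100011111100110100001010111000 = 13488046776

13488046776


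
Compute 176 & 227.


0b10110000 & 0b11100011 = 0b10100000 = 160

160


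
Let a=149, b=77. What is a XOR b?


149 ^ 77 = 216

216


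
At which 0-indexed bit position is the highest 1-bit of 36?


0b100100. Highest set bit at position 5

5


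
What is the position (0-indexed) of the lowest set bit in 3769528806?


0b11100000101011100111000111100110. Lowest set bit at position 1

1


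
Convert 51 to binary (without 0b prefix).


51 = 110011 in binary

110011


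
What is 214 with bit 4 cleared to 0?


214 & ~(1 << 4) = 198

198


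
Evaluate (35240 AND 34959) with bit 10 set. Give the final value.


Step 1: 35240 & 34959 = 34952
Step 2: 34952 | (1 << 10) = 34952 | 1024 = 35976

35976


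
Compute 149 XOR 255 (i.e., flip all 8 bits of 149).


149 ^ 255 = 106

106


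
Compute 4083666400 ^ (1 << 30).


4083666400 ^ (1 << 30) = 4083666400 ^ 1073741824 = 3009924576

3009924576


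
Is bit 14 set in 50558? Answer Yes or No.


0b1100010101111110, bit 14 = 1. Yes

Yes


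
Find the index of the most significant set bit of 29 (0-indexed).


0b11101. Highest set bit at position 4

4


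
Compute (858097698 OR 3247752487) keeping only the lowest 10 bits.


Step 1: 858097698 | 3247752487 = 4088778023
Step 2: 4088778023 & 1023 = 295

295


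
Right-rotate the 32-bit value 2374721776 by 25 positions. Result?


Rotate 0b10001101100010110110000011110000 right by 25 (32-bit) = 0b11000101101100000111100001000110 = 3316676678

3316676678


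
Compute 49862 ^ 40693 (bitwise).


0b1100001011000110 ^ 0b1001111011110101 = 0b101110000110011 = 23603

23603


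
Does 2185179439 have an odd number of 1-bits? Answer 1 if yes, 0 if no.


0b10000010001111110011000100101111 has 16 ones => parity 0

0


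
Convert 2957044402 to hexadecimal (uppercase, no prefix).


2957044402 = B040EAB2 hex

B040EAB2


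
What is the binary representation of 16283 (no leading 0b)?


16283 = 11111110011011 in binary

11111110011011


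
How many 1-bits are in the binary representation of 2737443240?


0b10100011001010100001000110101000 has 12 set bits

12


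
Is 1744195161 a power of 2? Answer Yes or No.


0b1100111111101100100111001011001. Multiple bits set => No

No


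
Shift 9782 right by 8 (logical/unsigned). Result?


0b10011000110110 >> 8 = 0b100110 = 38

38


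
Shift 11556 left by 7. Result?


0b10110100100100 << 7 = 0b101101001001000000000 = 1479168

1479168


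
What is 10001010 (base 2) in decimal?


10001010 in decimal = 138

138


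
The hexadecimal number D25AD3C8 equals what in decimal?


D25AD3C8 hex = 3529167816 decimal

3529167816


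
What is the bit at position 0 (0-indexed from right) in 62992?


0b1111011000010000, position 0 = 0

0


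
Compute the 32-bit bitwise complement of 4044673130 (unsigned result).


~0b11110001000101001101000001101010 = 0b1110111010110010111110010101 = 250294165 (32-bit unsigned)

250294165


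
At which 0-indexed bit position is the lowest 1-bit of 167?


0b10100111. Lowest set bit at position 0

0


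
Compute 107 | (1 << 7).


107 | (1 << 7) = 107 | 128 = 235

235


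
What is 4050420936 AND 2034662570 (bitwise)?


0b11110001011011001000010011001000 & 0b1111001010001100111110010101010 = 0b1110001010001000000010010001000 = 1900283016

1900283016


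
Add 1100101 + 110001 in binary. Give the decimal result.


1100101 + 110001 = 10010110 = 150

150


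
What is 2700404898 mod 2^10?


2700404898 & 1023 = 162

162


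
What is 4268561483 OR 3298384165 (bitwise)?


0b11111110011011010001010001001011 | 0b11000100100110010101100100100101 = 0b11111110111111010101110101101111 = 4278017391

4278017391


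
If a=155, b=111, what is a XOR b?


155 ^ 111 = 244

244


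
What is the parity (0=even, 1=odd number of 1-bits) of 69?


0b1000101 has 3 ones => parity 1

1


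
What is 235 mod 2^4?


235 & 15 = 11

11


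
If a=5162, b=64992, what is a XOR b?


5162 ^ 64992 = 59850

59850


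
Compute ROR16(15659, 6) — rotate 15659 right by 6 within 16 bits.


Rotate 0b11110100101011 right by 6 (16-bit) = 0b1010110011110100 = 44276

44276


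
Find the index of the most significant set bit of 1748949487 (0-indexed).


0b1101000001111101101100111101111. Highest set bit at position 30

30


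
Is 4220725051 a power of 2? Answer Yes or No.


0b11111011100100110010011100111011. Multiple bits set => No

No


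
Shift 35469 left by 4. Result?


0b1000101010001101 << 4 = 0b10001010100011010000 = 567504

567504


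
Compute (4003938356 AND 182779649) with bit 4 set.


Step 1: 4003938356 & 182779649 = 178536448
Step 2: 178536448 | (1 << 4) = 178536448 | 16 = 178536464

178536464


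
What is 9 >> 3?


0b1001 >> 3 = 0b1 = 1

1


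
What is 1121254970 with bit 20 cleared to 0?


1121254970 & ~(1 << 20) = 1120206394

1120206394
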